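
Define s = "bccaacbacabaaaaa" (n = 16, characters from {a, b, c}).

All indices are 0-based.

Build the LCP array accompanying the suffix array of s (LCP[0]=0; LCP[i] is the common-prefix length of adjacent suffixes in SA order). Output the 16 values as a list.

rank→(start, suffix):
  0 → (15, 'a')
  1 → (14, 'aa')
  2 → (13, 'aaa')
  3 → (12, 'aaaa')
  4 → (11, 'aaaaa')
  5 → (3, 'aacbacabaaaaa')
  6 → (9, 'abaaaaa')
  7 → (7, 'acabaaaaa')
  8 → (4, 'acbacabaaaaa')
  9 → (10, 'baaaaa')
  10 → (6, 'bacabaaaaa')
  11 → (0, 'bccaacbacabaaaaa')
  12 → (2, 'caacbacabaaaaa')
  13 → (8, 'cabaaaaa')
  14 → (5, 'cbacabaaaaa')
  15 → (1, 'ccaacbacabaaaaa')

SA = [15, 14, 13, 12, 11, 3, 9, 7, 4, 10, 6, 0, 2, 8, 5, 1]
rank  pair      lcp
   1  s[15:],s[14:]  1  'a'
   2  s[14:],s[13:]  2  'aa'
   3  s[13:],s[12:]  3  'aaa'
   4  s[12:],s[11:]  4  'aaaa'
   5  s[11:],s[3:]  2  'aa'
   6  s[3:],s[9:]  1  'a'
   7  s[9:],s[7:]  1  'a'
   8  s[7:],s[4:]  2  'ac'
   9  s[4:],s[10:]  0  ''
  10  s[10:],s[6:]  2  'ba'
  11  s[6:],s[0:]  1  'b'
  12  s[0:],s[2:]  0  ''
  13  s[2:],s[8:]  2  'ca'
  14  s[8:],s[5:]  1  'c'
  15  s[5:],s[1:]  1  'c'

[0, 1, 2, 3, 4, 2, 1, 1, 2, 0, 2, 1, 0, 2, 1, 1]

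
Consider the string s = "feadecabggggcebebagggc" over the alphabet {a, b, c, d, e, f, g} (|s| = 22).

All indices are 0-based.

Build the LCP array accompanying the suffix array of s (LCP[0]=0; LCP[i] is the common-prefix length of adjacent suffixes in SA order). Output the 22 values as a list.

rank | idx | suffix
   0 |   6 | abggggcebebagggc
   1 |   2 | adecabggggcebebagggc
   2 |  17 | agggc
   3 |  16 | bagggc
   4 |  14 | bebagggc
   5 |   7 | bggggcebebagggc
   6 |  21 | c
   7 |   5 | cabggggcebebagggc
   8 |  12 | cebebagggc
   9 |   3 | decabggggcebebagggc
  10 |   1 | eadecabggggcebebagggc
  11 |  15 | ebagggc
  12 |  13 | ebebagggc
  13 |   4 | ecabggggcebebagggc
  14 |   0 | feadecabggggcebebagggc
  15 |  20 | gc
  16 |  11 | gcebebagggc
  17 |  19 | ggc
  18 |  10 | ggcebebagggc
  19 |  18 | gggc
  20 |   9 | gggcebebagggc
  21 |   8 | ggggcebebagggc

SA = [6, 2, 17, 16, 14, 7, 21, 5, 12, 3, 1, 15, 13, 4, 0, 20, 11, 19, 10, 18, 9, 8]
rank  pair      lcp
   1  s[6:],s[2:]  1  'a'
   2  s[2:],s[17:]  1  'a'
   3  s[17:],s[16:]  0  ''
   4  s[16:],s[14:]  1  'b'
   5  s[14:],s[7:]  1  'b'
   6  s[7:],s[21:]  0  ''
   7  s[21:],s[5:]  1  'c'
   8  s[5:],s[12:]  1  'c'
   9  s[12:],s[3:]  0  ''
  10  s[3:],s[1:]  0  ''
  11  s[1:],s[15:]  1  'e'
  12  s[15:],s[13:]  2  'eb'
  13  s[13:],s[4:]  1  'e'
  14  s[4:],s[0:]  0  ''
  15  s[0:],s[20:]  0  ''
  16  s[20:],s[11:]  2  'gc'
  17  s[11:],s[19:]  1  'g'
  18  s[19:],s[10:]  3  'ggc'
  19  s[10:],s[18:]  2  'gg'
  20  s[18:],s[9:]  4  'gggc'
  21  s[9:],s[8:]  3  'ggg'

[0, 1, 1, 0, 1, 1, 0, 1, 1, 0, 0, 1, 2, 1, 0, 0, 2, 1, 3, 2, 4, 3]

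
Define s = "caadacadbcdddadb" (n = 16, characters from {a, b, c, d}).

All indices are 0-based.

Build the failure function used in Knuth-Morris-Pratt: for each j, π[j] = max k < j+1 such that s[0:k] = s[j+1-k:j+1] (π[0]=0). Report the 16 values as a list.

[0, 0, 0, 0, 0, 1, 2, 0, 0, 1, 0, 0, 0, 0, 0, 0]

π[0] = 0
j=1 s[j]='a': π[1]=0 (border '')
j=2 s[j]='a': π[2]=0 (border '')
j=3 s[j]='d': π[3]=0 (border '')
j=4 s[j]='a': π[4]=0 (border '')
j=5 s[j]='c': π[5]=1 (border 'c')
j=6 s[j]='a': π[6]=2 (border 'ca')
j=7 s[j]='d': k: 2→0; π[7]=0 (border '')
j=8 s[j]='b': π[8]=0 (border '')
j=9 s[j]='c': π[9]=1 (border 'c')
j=10 s[j]='d': k: 1→0; π[10]=0 (border '')
j=11 s[j]='d': π[11]=0 (border '')
j=12 s[j]='d': π[12]=0 (border '')
j=13 s[j]='a': π[13]=0 (border '')
j=14 s[j]='d': π[14]=0 (border '')
j=15 s[j]='b': π[15]=0 (border '')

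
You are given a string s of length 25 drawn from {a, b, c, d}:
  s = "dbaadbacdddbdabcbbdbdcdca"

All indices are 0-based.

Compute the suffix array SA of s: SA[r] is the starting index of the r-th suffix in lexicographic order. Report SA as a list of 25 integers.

sorted suffixes:
  #0 SA[0]=24  'a'
  #1 SA[1]=2  'aadbacdddbdabcbbdbdcdca'
  #2 SA[2]=13  'abcbbdbdcdca'
  #3 SA[3]=6  'acdddbdabcbbdbdcdca'
  #4 SA[4]=3  'adbacdddbdabcbbdbdcdca'
  #5 SA[5]=1  'baadbacdddbdabcbbdbdcdca'
  #6 SA[6]=5  'bacdddbdabcbbdbdcdca'
  #7 SA[7]=16  'bbdbdcdca'
  #8 SA[8]=14  'bcbbdbdcdca'
  #9 SA[9]=11  'bdabcbbdbdcdca'
  #10 SA[10]=17  'bdbdcdca'
  #11 SA[11]=19  'bdcdca'
  #12 SA[12]=23  'ca'
  #13 SA[13]=15  'cbbdbdcdca'
  #14 SA[14]=21  'cdca'
  #15 SA[15]=7  'cdddbdabcbbdbdcdca'
  #16 SA[16]=12  'dabcbbdbdcdca'
  #17 SA[17]=0  'dbaadbacdddbdabcbbdbdcdca'
  #18 SA[18]=4  'dbacdddbdabcbbdbdcdca'
  #19 SA[19]=10  'dbdabcbbdbdcdca'
  #20 SA[20]=18  'dbdcdca'
  #21 SA[21]=22  'dca'
  #22 SA[22]=20  'dcdca'
  #23 SA[23]=9  'ddbdabcbbdbdcdca'
  #24 SA[24]=8  'dddbdabcbbdbdcdca'

[24, 2, 13, 6, 3, 1, 5, 16, 14, 11, 17, 19, 23, 15, 21, 7, 12, 0, 4, 10, 18, 22, 20, 9, 8]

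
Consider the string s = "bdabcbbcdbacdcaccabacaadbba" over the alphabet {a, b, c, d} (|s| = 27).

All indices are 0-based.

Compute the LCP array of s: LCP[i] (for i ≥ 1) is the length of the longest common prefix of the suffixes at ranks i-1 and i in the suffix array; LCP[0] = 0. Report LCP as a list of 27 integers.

[0, 1, 1, 2, 1, 2, 2, 1, 0, 2, 3, 1, 2, 1, 2, 1, 0, 2, 2, 1, 1, 1, 2, 0, 1, 2, 1]

rank | idx | suffix
   0 |  26 | a
   1 |  21 | aadbba
   2 |  17 | abacaadbba
   3 |   2 | abcbbcdbacdcaccabacaadbba
   4 |  19 | acaadbba
   5 |  14 | accabacaadbba
   6 |  10 | acdcaccabacaadbba
   7 |  22 | adbba
   8 |  25 | ba
   9 |  18 | bacaadbba
  10 |   9 | bacdcaccabacaadbba
  11 |  24 | bba
  12 |   5 | bbcdbacdcaccabacaadbba
  13 |   3 | bcbbcdbacdcaccabacaadbba
  14 |   6 | bcdbacdcaccabacaadbba
  15 |   0 | bdabcbbcdbacdcaccabacaadbba
  16 |  20 | caadbba
  17 |  16 | cabacaadbba
  18 |  13 | caccabacaadbba
  19 |   4 | cbbcdbacdcaccabacaadbba
  20 |  15 | ccabacaadbba
  21 |   7 | cdbacdcaccabacaadbba
  22 |  11 | cdcaccabacaadbba
  23 |   1 | dabcbbcdbacdcaccabacaadbba
  24 |   8 | dbacdcaccabacaadbba
  25 |  23 | dbba
  26 |  12 | dcaccabacaadbba

SA = [26, 21, 17, 2, 19, 14, 10, 22, 25, 18, 9, 24, 5, 3, 6, 0, 20, 16, 13, 4, 15, 7, 11, 1, 8, 23, 12]
[i] adj suffixes → lcp
  [1] 26/21 → 1 ('a')
  [2] 21/17 → 1 ('a')
  [3] 17/2 → 2 ('ab')
  [4] 2/19 → 1 ('a')
  [5] 19/14 → 2 ('ac')
  [6] 14/10 → 2 ('ac')
  [7] 10/22 → 1 ('a')
  [8] 22/25 → 0 ('')
  [9] 25/18 → 2 ('ba')
  [10] 18/9 → 3 ('bac')
  [11] 9/24 → 1 ('b')
  [12] 24/5 → 2 ('bb')
  [13] 5/3 → 1 ('b')
  [14] 3/6 → 2 ('bc')
  [15] 6/0 → 1 ('b')
  [16] 0/20 → 0 ('')
  [17] 20/16 → 2 ('ca')
  [18] 16/13 → 2 ('ca')
  [19] 13/4 → 1 ('c')
  [20] 4/15 → 1 ('c')
  [21] 15/7 → 1 ('c')
  [22] 7/11 → 2 ('cd')
  [23] 11/1 → 0 ('')
  [24] 1/8 → 1 ('d')
  [25] 8/23 → 2 ('db')
  [26] 23/12 → 1 ('d')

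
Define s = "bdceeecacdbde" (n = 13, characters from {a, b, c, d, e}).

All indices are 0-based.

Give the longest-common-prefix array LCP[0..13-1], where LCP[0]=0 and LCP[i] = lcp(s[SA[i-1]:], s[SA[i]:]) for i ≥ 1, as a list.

[0, 0, 2, 0, 1, 1, 0, 1, 1, 0, 1, 1, 2]

rank | idx | suffix
   0 |   7 | acdbde
   1 |   0 | bdceeecacdbde
   2 |  10 | bde
   3 |   6 | cacdbde
   4 |   8 | cdbde
   5 |   2 | ceeecacdbde
   6 |   9 | dbde
   7 |   1 | dceeecacdbde
   8 |  11 | de
   9 |  12 | e
  10 |   5 | ecacdbde
  11 |   4 | eecacdbde
  12 |   3 | eeecacdbde

SA = [7, 0, 10, 6, 8, 2, 9, 1, 11, 12, 5, 4, 3]
i: (SA[i-1],SA[i]) lcp shared
  1: (7,0) 0 ''
  2: (0,10) 2 'bd'
  3: (10,6) 0 ''
  4: (6,8) 1 'c'
  5: (8,2) 1 'c'
  6: (2,9) 0 ''
  7: (9,1) 1 'd'
  8: (1,11) 1 'd'
  9: (11,12) 0 ''
  10: (12,5) 1 'e'
  11: (5,4) 1 'e'
  12: (4,3) 2 'ee'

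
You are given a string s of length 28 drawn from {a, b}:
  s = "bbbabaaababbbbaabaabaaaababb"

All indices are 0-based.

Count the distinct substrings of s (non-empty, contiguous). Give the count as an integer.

rank→(start, suffix):
  0 → (20, 'aaaababb')
  1 → (21, 'aaababb')
  2 → (5, 'aaababbbbaabaabaaaababb')
  3 → (17, 'aabaaaababb')
  4 → (14, 'aabaabaaaababb')
  5 → (22, 'aababb')
  6 → (6, 'aababbbbaabaabaaaababb')
  7 → (18, 'abaaaababb')
  8 → (3, 'abaaababbbbaabaabaaaababb')
  9 → (15, 'abaabaaaababb')
  10 → (23, 'ababb')
  11 → (7, 'ababbbbaabaabaaaababb')
  12 → (25, 'abb')
  13 → (9, 'abbbbaabaabaaaababb')
  14 → (27, 'b')
  15 → (19, 'baaaababb')
  16 → (4, 'baaababbbbaabaabaaaababb')
  17 → (16, 'baabaaaababb')
  18 → (13, 'baabaabaaaababb')
  19 → (2, 'babaaababbbbaabaabaaaababb')
  20 → (24, 'babb')
  21 → (8, 'babbbbaabaabaaaababb')
  22 → (26, 'bb')
  23 → (12, 'bbaabaabaaaababb')
  24 → (1, 'bbabaaababbbbaabaabaaaababb')
  25 → (11, 'bbbaabaabaaaababb')
  26 → (0, 'bbbabaaababbbbaabaabaaaababb')
  27 → (10, 'bbbbaabaabaaaababb')

SA = [20, 21, 5, 17, 14, 22, 6, 18, 3, 15, 23, 7, 25, 9, 27, 19, 4, 16, 13, 2, 24, 8, 26, 12, 1, 11, 0, 10]
i: (SA[i-1],SA[i]) lcp shared
  1: (20,21) 3 'aaa'
  2: (21,5) 7 'aaababb'
  3: (5,17) 2 'aa'
  4: (17,14) 5 'aabaa'
  5: (14,22) 4 'aaba'
  6: (22,6) 6 'aababb'
  7: (6,18) 1 'a'
  8: (18,3) 5 'abaaa'
  9: (3,15) 4 'abaa'
  10: (15,23) 3 'aba'
  11: (23,7) 5 'ababb'
  12: (7,25) 2 'ab'
  13: (25,9) 3 'abb'
  14: (9,27) 0 ''
  15: (27,19) 1 'b'
  16: (19,4) 4 'baaa'
  17: (4,16) 3 'baa'
  18: (16,13) 6 'baabaa'
  19: (13,2) 2 'ba'
  20: (2,24) 3 'bab'
  21: (24,8) 4 'babb'
  22: (8,26) 1 'b'
  23: (26,12) 2 'bb'
  24: (12,1) 3 'bba'
  25: (1,11) 2 'bb'
  26: (11,0) 4 'bbba'
  27: (0,10) 3 'bbb'

n(n+1)/2 = 28·29/2 = 406
Σ LCP = 0 + 3 + 7 + 2 + 5 + 4 + 6 + 1 + 5 + 4 + 3 + 5 + 2 + 3 + 0 + 1 + 4 + 3 + 6 + 2 + 3 + 4 + 1 + 2 + 3 + 2 + 4 + 3 = 88
distinct = 406 − 88 = 318

318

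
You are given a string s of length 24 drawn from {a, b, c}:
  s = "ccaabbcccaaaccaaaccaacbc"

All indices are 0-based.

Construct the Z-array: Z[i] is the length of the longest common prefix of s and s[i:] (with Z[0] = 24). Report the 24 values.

[24, 1, 0, 0, 0, 0, 2, 4, 1, 0, 0, 0, 4, 1, 0, 0, 0, 4, 1, 0, 0, 1, 0, 1]

Z[0]=24
i=1: outside box; Z[1]=1 extend→box=[1,2)
i=2: outside box; Z[2]=0
i=3: outside box; Z[3]=0
i=4: outside box; Z[4]=0
i=5: outside box; Z[5]=0
i=6: outside box; Z[6]=2 extend→box=[6,8)
i=7: min(r-i=1, Z[1]=1)=1; Z[7]=4 extend→box=[7,11)
i=8: min(r-i=3, Z[1]=1)=1; Z[8]=1
i=9: min(r-i=2, Z[2]=0)=0; Z[9]=0
i=10: min(r-i=1, Z[3]=0)=0; Z[10]=0
i=11: outside box; Z[11]=0
i=12: outside box; Z[12]=4 extend→box=[12,16)
i=13: min(r-i=3, Z[1]=1)=1; Z[13]=1
i=14: min(r-i=2, Z[2]=0)=0; Z[14]=0
i=15: min(r-i=1, Z[3]=0)=0; Z[15]=0
i=16: outside box; Z[16]=0
i=17: outside box; Z[17]=4 extend→box=[17,21)
i=18: min(r-i=3, Z[1]=1)=1; Z[18]=1
i=19: min(r-i=2, Z[2]=0)=0; Z[19]=0
i=20: min(r-i=1, Z[3]=0)=0; Z[20]=0
i=21: outside box; Z[21]=1 extend→box=[21,22)
i=22: outside box; Z[22]=0
i=23: outside box; Z[23]=1 extend→box=[23,24)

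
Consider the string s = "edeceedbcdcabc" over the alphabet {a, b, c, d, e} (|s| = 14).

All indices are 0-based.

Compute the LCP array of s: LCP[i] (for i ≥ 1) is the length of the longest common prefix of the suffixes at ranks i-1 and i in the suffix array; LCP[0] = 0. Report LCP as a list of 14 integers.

rank | idx | suffix
   0 |  11 | abc
   1 |  12 | bc
   2 |   7 | bcdcabc
   3 |  13 | c
   4 |  10 | cabc
   5 |   8 | cdcabc
   6 |   3 | ceedbcdcabc
   7 |   6 | dbcdcabc
   8 |   9 | dcabc
   9 |   1 | deceedbcdcabc
  10 |   2 | eceedbcdcabc
  11 |   5 | edbcdcabc
  12 |   0 | edeceedbcdcabc
  13 |   4 | eedbcdcabc

SA = [11, 12, 7, 13, 10, 8, 3, 6, 9, 1, 2, 5, 0, 4]
[i] adj suffixes → lcp
  [1] 11/12 → 0 ('')
  [2] 12/7 → 2 ('bc')
  [3] 7/13 → 0 ('')
  [4] 13/10 → 1 ('c')
  [5] 10/8 → 1 ('c')
  [6] 8/3 → 1 ('c')
  [7] 3/6 → 0 ('')
  [8] 6/9 → 1 ('d')
  [9] 9/1 → 1 ('d')
  [10] 1/2 → 0 ('')
  [11] 2/5 → 1 ('e')
  [12] 5/0 → 2 ('ed')
  [13] 0/4 → 1 ('e')

[0, 0, 2, 0, 1, 1, 1, 0, 1, 1, 0, 1, 2, 1]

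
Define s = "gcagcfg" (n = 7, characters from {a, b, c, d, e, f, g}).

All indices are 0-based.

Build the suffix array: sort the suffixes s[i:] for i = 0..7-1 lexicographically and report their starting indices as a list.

rank→(start, suffix):
  0 → (2, 'agcfg')
  1 → (1, 'cagcfg')
  2 → (4, 'cfg')
  3 → (5, 'fg')
  4 → (6, 'g')
  5 → (0, 'gcagcfg')
  6 → (3, 'gcfg')

[2, 1, 4, 5, 6, 0, 3]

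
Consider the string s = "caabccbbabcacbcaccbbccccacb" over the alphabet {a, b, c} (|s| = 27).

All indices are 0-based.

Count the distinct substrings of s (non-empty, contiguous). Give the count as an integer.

rank→(start, suffix):
  0 → (1, 'aabccbbabcacbcaccbbccccacb')
  1 → (8, 'abcacbcaccbbccccacb')
  2 → (2, 'abccbbabcacbcaccbbccccacb')
  3 → (24, 'acb')
  4 → (11, 'acbcaccbbccccacb')
  5 → (15, 'accbbccccacb')
  6 → (26, 'b')
  7 → (7, 'babcacbcaccbbccccacb')
  8 → (6, 'bbabcacbcaccbbccccacb')
  9 → (18, 'bbccccacb')
  10 → (9, 'bcacbcaccbbccccacb')
  11 → (13, 'bcaccbbccccacb')
  12 → (3, 'bccbbabcacbcaccbbccccacb')
  13 → (19, 'bccccacb')
  14 → (0, 'caabccbbabcacbcaccbbccccacb')
  15 → (23, 'cacb')
  16 → (10, 'cacbcaccbbccccacb')
  17 → (14, 'caccbbccccacb')
  18 → (25, 'cb')
  19 → (5, 'cbbabcacbcaccbbccccacb')
  20 → (17, 'cbbccccacb')
  21 → (12, 'cbcaccbbccccacb')
  22 → (22, 'ccacb')
  23 → (4, 'ccbbabcacbcaccbbccccacb')
  24 → (16, 'ccbbccccacb')
  25 → (21, 'cccacb')
  26 → (20, 'ccccacb')

SA = [1, 8, 2, 24, 11, 15, 26, 7, 6, 18, 9, 13, 3, 19, 0, 23, 10, 14, 25, 5, 17, 12, 22, 4, 16, 21, 20]
rank  pair      lcp
   1  s[1:],s[8:]  1  'a'
   2  s[8:],s[2:]  3  'abc'
   3  s[2:],s[24:]  1  'a'
   4  s[24:],s[11:]  3  'acb'
   5  s[11:],s[15:]  2  'ac'
   6  s[15:],s[26:]  0  ''
   7  s[26:],s[7:]  1  'b'
   8  s[7:],s[6:]  1  'b'
   9  s[6:],s[18:]  2  'bb'
  10  s[18:],s[9:]  1  'b'
  11  s[9:],s[13:]  4  'bcac'
  12  s[13:],s[3:]  2  'bc'
  13  s[3:],s[19:]  3  'bcc'
  14  s[19:],s[0:]  0  ''
  15  s[0:],s[23:]  2  'ca'
  16  s[23:],s[10:]  4  'cacb'
  17  s[10:],s[14:]  3  'cac'
  18  s[14:],s[25:]  1  'c'
  19  s[25:],s[5:]  2  'cb'
  20  s[5:],s[17:]  3  'cbb'
  21  s[17:],s[12:]  2  'cb'
  22  s[12:],s[22:]  1  'c'
  23  s[22:],s[4:]  2  'cc'
  24  s[4:],s[16:]  4  'ccbb'
  25  s[16:],s[21:]  2  'cc'
  26  s[21:],s[20:]  3  'ccc'

n(n+1)/2 = 27·28/2 = 378
Σ LCP = 0 + 1 + 3 + 1 + 3 + 2 + 0 + 1 + 1 + 2 + 1 + 4 + 2 + 3 + 0 + 2 + 4 + 3 + 1 + 2 + 3 + 2 + 1 + 2 + 4 + 2 + 3 = 53
distinct = 378 − 53 = 325

325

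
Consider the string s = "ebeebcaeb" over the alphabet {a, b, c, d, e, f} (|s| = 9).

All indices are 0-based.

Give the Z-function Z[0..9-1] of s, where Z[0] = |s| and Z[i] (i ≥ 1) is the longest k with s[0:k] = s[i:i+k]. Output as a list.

Z[0]=9
i=1: i≥r, start 0; Z[1]=0
i=2: i≥r, start 0; Z[2]=1 grow→box=[2,3)
i=3: i≥r, start 0; Z[3]=2 grow→box=[3,5)
i=4: min(r-i=1, Z[1]=0)=0; Z[4]=0
i=5: i≥r, start 0; Z[5]=0
i=6: i≥r, start 0; Z[6]=0
i=7: i≥r, start 0; Z[7]=2 grow→box=[7,9)
i=8: min(r-i=1, Z[1]=0)=0; Z[8]=0

[9, 0, 1, 2, 0, 0, 0, 2, 0]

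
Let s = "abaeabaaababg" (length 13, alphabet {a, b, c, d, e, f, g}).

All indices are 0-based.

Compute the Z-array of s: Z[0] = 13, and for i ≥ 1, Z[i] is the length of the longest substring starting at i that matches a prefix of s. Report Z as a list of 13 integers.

[13, 0, 1, 0, 3, 0, 1, 1, 3, 0, 2, 0, 0]

Z[0]=13
i=1: outside box; Z[1]=0
i=2: outside box; Z[2]=1 extend→box=[2,3)
i=3: outside box; Z[3]=0
i=4: outside box; Z[4]=3 extend→box=[4,7)
i=5: min(r-i=2, Z[1]=0)=0; Z[5]=0
i=6: min(r-i=1, Z[2]=1)=1; Z[6]=1
i=7: outside box; Z[7]=1 extend→box=[7,8)
i=8: outside box; Z[8]=3 extend→box=[8,11)
i=9: min(r-i=2, Z[1]=0)=0; Z[9]=0
i=10: min(r-i=1, Z[2]=1)=1; Z[10]=2 extend→box=[10,12)
i=11: min(r-i=1, Z[1]=0)=0; Z[11]=0
i=12: outside box; Z[12]=0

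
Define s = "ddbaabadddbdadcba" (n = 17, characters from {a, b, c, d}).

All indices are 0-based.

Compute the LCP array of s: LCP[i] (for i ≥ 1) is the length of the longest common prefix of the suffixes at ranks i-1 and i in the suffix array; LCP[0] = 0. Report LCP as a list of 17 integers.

[0, 1, 1, 1, 2, 0, 2, 2, 1, 0, 0, 1, 2, 1, 1, 3, 2]

rank | idx | suffix
   0 |  16 | a
   1 |   3 | aabadddbdadcba
   2 |   4 | abadddbdadcba
   3 |  12 | adcba
   4 |   6 | adddbdadcba
   5 |  15 | ba
   6 |   2 | baabadddbdadcba
   7 |   5 | badddbdadcba
   8 |  10 | bdadcba
   9 |  14 | cba
  10 |  11 | dadcba
  11 |   1 | dbaabadddbdadcba
  12 |   9 | dbdadcba
  13 |  13 | dcba
  14 |   0 | ddbaabadddbdadcba
  15 |   8 | ddbdadcba
  16 |   7 | dddbdadcba

SA = [16, 3, 4, 12, 6, 15, 2, 5, 10, 14, 11, 1, 9, 13, 0, 8, 7]
rank  pair      lcp
   1  s[16:],s[3:]  1  'a'
   2  s[3:],s[4:]  1  'a'
   3  s[4:],s[12:]  1  'a'
   4  s[12:],s[6:]  2  'ad'
   5  s[6:],s[15:]  0  ''
   6  s[15:],s[2:]  2  'ba'
   7  s[2:],s[5:]  2  'ba'
   8  s[5:],s[10:]  1  'b'
   9  s[10:],s[14:]  0  ''
  10  s[14:],s[11:]  0  ''
  11  s[11:],s[1:]  1  'd'
  12  s[1:],s[9:]  2  'db'
  13  s[9:],s[13:]  1  'd'
  14  s[13:],s[0:]  1  'd'
  15  s[0:],s[8:]  3  'ddb'
  16  s[8:],s[7:]  2  'dd'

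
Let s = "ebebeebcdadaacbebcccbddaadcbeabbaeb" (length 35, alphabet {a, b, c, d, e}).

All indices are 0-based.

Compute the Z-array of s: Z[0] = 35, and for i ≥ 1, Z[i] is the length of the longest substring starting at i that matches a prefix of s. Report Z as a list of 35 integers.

[35, 0, 3, 0, 1, 2, 0, 0, 0, 0, 0, 0, 0, 0, 0, 2, 0, 0, 0, 0, 0, 0, 0, 0, 0, 0, 0, 0, 1, 0, 0, 0, 0, 2, 0]

Z[0]=35
i=1: fresh scan; Z[1]=0
i=2: fresh scan; Z[2]=3 scan→box=[2,5)
i=3: min(r-i=2, Z[1]=0)=0; Z[3]=0
i=4: min(r-i=1, Z[2]=3)=1; Z[4]=1
i=5: fresh scan; Z[5]=2 scan→box=[5,7)
i=6: min(r-i=1, Z[1]=0)=0; Z[6]=0
i=7: fresh scan; Z[7]=0
i=8: fresh scan; Z[8]=0
i=9: fresh scan; Z[9]=0
i=10: fresh scan; Z[10]=0
i=11: fresh scan; Z[11]=0
i=12: fresh scan; Z[12]=0
i=13: fresh scan; Z[13]=0
i=14: fresh scan; Z[14]=0
i=15: fresh scan; Z[15]=2 scan→box=[15,17)
i=16: min(r-i=1, Z[1]=0)=0; Z[16]=0
i=17: fresh scan; Z[17]=0
i=18: fresh scan; Z[18]=0
i=19: fresh scan; Z[19]=0
i=20: fresh scan; Z[20]=0
i=21: fresh scan; Z[21]=0
i=22: fresh scan; Z[22]=0
i=23: fresh scan; Z[23]=0
i=24: fresh scan; Z[24]=0
i=25: fresh scan; Z[25]=0
i=26: fresh scan; Z[26]=0
i=27: fresh scan; Z[27]=0
i=28: fresh scan; Z[28]=1 scan→box=[28,29)
i=29: fresh scan; Z[29]=0
i=30: fresh scan; Z[30]=0
i=31: fresh scan; Z[31]=0
i=32: fresh scan; Z[32]=0
i=33: fresh scan; Z[33]=2 scan→box=[33,35)
i=34: min(r-i=1, Z[1]=0)=0; Z[34]=0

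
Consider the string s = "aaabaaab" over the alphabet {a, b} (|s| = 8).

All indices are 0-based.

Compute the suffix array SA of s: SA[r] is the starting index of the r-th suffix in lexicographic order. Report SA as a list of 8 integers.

rank→(start, suffix):
  0 → (4, 'aaab')
  1 → (0, 'aaabaaab')
  2 → (5, 'aab')
  3 → (1, 'aabaaab')
  4 → (6, 'ab')
  5 → (2, 'abaaab')
  6 → (7, 'b')
  7 → (3, 'baaab')

[4, 0, 5, 1, 6, 2, 7, 3]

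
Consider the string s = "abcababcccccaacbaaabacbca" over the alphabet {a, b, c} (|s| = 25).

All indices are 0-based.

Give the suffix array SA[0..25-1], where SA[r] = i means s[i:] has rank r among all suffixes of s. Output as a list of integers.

[24, 16, 17, 12, 3, 18, 0, 5, 13, 20, 15, 4, 19, 22, 1, 6, 23, 11, 2, 14, 21, 10, 9, 8, 7]

rank→(start, suffix):
  0 → (24, 'a')
  1 → (16, 'aaabacbca')
  2 → (17, 'aabacbca')
  3 → (12, 'aacbaaabacbca')
  4 → (3, 'ababcccccaacbaaabacbca')
  5 → (18, 'abacbca')
  6 → (0, 'abcababcccccaacbaaabacbca')
  7 → (5, 'abcccccaacbaaabacbca')
  8 → (13, 'acbaaabacbca')
  9 → (20, 'acbca')
  10 → (15, 'baaabacbca')
  11 → (4, 'babcccccaacbaaabacbca')
  12 → (19, 'bacbca')
  13 → (22, 'bca')
  14 → (1, 'bcababcccccaacbaaabacbca')
  15 → (6, 'bcccccaacbaaabacbca')
  16 → (23, 'ca')
  17 → (11, 'caacbaaabacbca')
  18 → (2, 'cababcccccaacbaaabacbca')
  19 → (14, 'cbaaabacbca')
  20 → (21, 'cbca')
  21 → (10, 'ccaacbaaabacbca')
  22 → (9, 'cccaacbaaabacbca')
  23 → (8, 'ccccaacbaaabacbca')
  24 → (7, 'cccccaacbaaabacbca')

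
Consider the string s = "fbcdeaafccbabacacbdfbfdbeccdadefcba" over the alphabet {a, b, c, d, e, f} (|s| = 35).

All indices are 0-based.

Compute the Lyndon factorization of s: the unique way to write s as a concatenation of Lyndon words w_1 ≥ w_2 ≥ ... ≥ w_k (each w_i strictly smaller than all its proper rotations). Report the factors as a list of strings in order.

["f", "bcde", "aafccbabacacbdfbfdbeccdadefcb", "a"]

emit factor 1: 'f' (i=0, period=1)
emit factor 2: 'bcde' (i=1, period=4)
emit factor 3: 'aafccbabacacbdfbfdbeccdadefcb' (i=5, period=29)
emit factor 4: 'a' (i=34, period=1)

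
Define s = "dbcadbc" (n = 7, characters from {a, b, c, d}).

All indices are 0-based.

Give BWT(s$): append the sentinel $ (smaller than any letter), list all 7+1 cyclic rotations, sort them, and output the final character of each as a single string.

ccddbba$

rank  rotation  last
    0  $dbcadbc  c
    1  adbc$dbc  c
    2  bc$dbcad  d
    3  bcadbc$d  d
    4  c$dbcadb  b
    5  cadbc$db  b
    6  dbc$dbca  a
    7  dbcadbc$  $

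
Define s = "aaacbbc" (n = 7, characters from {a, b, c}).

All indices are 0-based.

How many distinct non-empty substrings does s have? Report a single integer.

23

rank | idx | suffix
   0 |   0 | aaacbbc
   1 |   1 | aacbbc
   2 |   2 | acbbc
   3 |   4 | bbc
   4 |   5 | bc
   5 |   6 | c
   6 |   3 | cbbc

SA = [0, 1, 2, 4, 5, 6, 3]
rank  pair      lcp
   1  s[0:],s[1:]  2  'aa'
   2  s[1:],s[2:]  1  'a'
   3  s[2:],s[4:]  0  ''
   4  s[4:],s[5:]  1  'b'
   5  s[5:],s[6:]  0  ''
   6  s[6:],s[3:]  1  'c'

n(n+1)/2 = 7·8/2 = 28
Σ LCP = 0 + 2 + 1 + 0 + 1 + 0 + 1 = 5
distinct = 28 − 5 = 23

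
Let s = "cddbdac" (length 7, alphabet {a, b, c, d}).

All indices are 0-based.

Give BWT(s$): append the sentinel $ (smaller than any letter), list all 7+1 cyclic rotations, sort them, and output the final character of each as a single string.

cdda$bdc

rank  rotation  last
    0  $cddbdac  c
    1  ac$cddbd  d
    2  bdac$cdd  d
    3  c$cddbda  a
    4  cddbdac$  $
    5  dac$cddb  b
    6  dbdac$cd  d
    7  ddbdac$c  c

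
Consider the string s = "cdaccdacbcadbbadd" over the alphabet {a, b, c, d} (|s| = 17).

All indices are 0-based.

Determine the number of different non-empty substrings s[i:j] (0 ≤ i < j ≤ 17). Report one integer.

133

sorted suffixes:
  #0 SA[0]=6  'acbcadbbadd'
  #1 SA[1]=2  'accdacbcadbbadd'
  #2 SA[2]=10  'adbbadd'
  #3 SA[3]=14  'add'
  #4 SA[4]=13  'badd'
  #5 SA[5]=12  'bbadd'
  #6 SA[6]=8  'bcadbbadd'
  #7 SA[7]=9  'cadbbadd'
  #8 SA[8]=7  'cbcadbbadd'
  #9 SA[9]=3  'ccdacbcadbbadd'
  #10 SA[10]=4  'cdacbcadbbadd'
  #11 SA[11]=0  'cdaccdacbcadbbadd'
  #12 SA[12]=16  'd'
  #13 SA[13]=5  'dacbcadbbadd'
  #14 SA[14]=1  'daccdacbcadbbadd'
  #15 SA[15]=11  'dbbadd'
  #16 SA[16]=15  'dd'

SA = [6, 2, 10, 14, 13, 12, 8, 9, 7, 3, 4, 0, 16, 5, 1, 11, 15]
rank  pair      lcp
   1  s[6:],s[2:]  2  'ac'
   2  s[2:],s[10:]  1  'a'
   3  s[10:],s[14:]  2  'ad'
   4  s[14:],s[13:]  0  ''
   5  s[13:],s[12:]  1  'b'
   6  s[12:],s[8:]  1  'b'
   7  s[8:],s[9:]  0  ''
   8  s[9:],s[7:]  1  'c'
   9  s[7:],s[3:]  1  'c'
  10  s[3:],s[4:]  1  'c'
  11  s[4:],s[0:]  4  'cdac'
  12  s[0:],s[16:]  0  ''
  13  s[16:],s[5:]  1  'd'
  14  s[5:],s[1:]  3  'dac'
  15  s[1:],s[11:]  1  'd'
  16  s[11:],s[15:]  1  'd'

n(n+1)/2 = 17·18/2 = 153
Σ LCP = 0 + 2 + 1 + 2 + 0 + 1 + 1 + 0 + 1 + 1 + 1 + 4 + 0 + 1 + 3 + 1 + 1 = 20
distinct = 153 − 20 = 133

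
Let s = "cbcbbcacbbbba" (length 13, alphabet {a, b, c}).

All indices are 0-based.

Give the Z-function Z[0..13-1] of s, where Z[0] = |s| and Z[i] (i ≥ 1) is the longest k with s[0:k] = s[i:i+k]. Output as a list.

[13, 0, 2, 0, 0, 1, 0, 2, 0, 0, 0, 0, 0]

Z[0]=13
i=1: fresh scan; Z[1]=0
i=2: fresh scan; Z[2]=2 grow→box=[2,4)
i=3: min(r-i=1, Z[1]=0)=0; Z[3]=0
i=4: fresh scan; Z[4]=0
i=5: fresh scan; Z[5]=1 grow→box=[5,6)
i=6: fresh scan; Z[6]=0
i=7: fresh scan; Z[7]=2 grow→box=[7,9)
i=8: min(r-i=1, Z[1]=0)=0; Z[8]=0
i=9: fresh scan; Z[9]=0
i=10: fresh scan; Z[10]=0
i=11: fresh scan; Z[11]=0
i=12: fresh scan; Z[12]=0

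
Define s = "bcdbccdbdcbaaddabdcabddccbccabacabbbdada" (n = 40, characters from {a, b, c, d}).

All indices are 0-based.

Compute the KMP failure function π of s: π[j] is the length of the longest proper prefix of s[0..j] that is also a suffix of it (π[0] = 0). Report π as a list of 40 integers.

π[0] = 0
j=1 s[j]='c': π[1]=0 (border '')
j=2 s[j]='d': π[2]=0 (border '')
j=3 s[j]='b': π[3]=1 (border 'b')
j=4 s[j]='c': π[4]=2 (border 'bc')
j=5 s[j]='c': k: 2→0; π[5]=0 (border '')
j=6 s[j]='d': π[6]=0 (border '')
j=7 s[j]='b': π[7]=1 (border 'b')
j=8 s[j]='d': k: 1→0; π[8]=0 (border '')
j=9 s[j]='c': π[9]=0 (border '')
j=10 s[j]='b': π[10]=1 (border 'b')
j=11 s[j]='a': k: 1→0; π[11]=0 (border '')
j=12 s[j]='a': π[12]=0 (border '')
j=13 s[j]='d': π[13]=0 (border '')
j=14 s[j]='d': π[14]=0 (border '')
j=15 s[j]='a': π[15]=0 (border '')
j=16 s[j]='b': π[16]=1 (border 'b')
j=17 s[j]='d': k: 1→0; π[17]=0 (border '')
j=18 s[j]='c': π[18]=0 (border '')
j=19 s[j]='a': π[19]=0 (border '')
j=20 s[j]='b': π[20]=1 (border 'b')
j=21 s[j]='d': k: 1→0; π[21]=0 (border '')
j=22 s[j]='d': π[22]=0 (border '')
j=23 s[j]='c': π[23]=0 (border '')
j=24 s[j]='c': π[24]=0 (border '')
j=25 s[j]='b': π[25]=1 (border 'b')
j=26 s[j]='c': π[26]=2 (border 'bc')
j=27 s[j]='c': k: 2→0; π[27]=0 (border '')
j=28 s[j]='a': π[28]=0 (border '')
j=29 s[j]='b': π[29]=1 (border 'b')
j=30 s[j]='a': k: 1→0; π[30]=0 (border '')
j=31 s[j]='c': π[31]=0 (border '')
j=32 s[j]='a': π[32]=0 (border '')
j=33 s[j]='b': π[33]=1 (border 'b')
j=34 s[j]='b': k: 1→0; π[34]=1 (border 'b')
j=35 s[j]='b': k: 1→0; π[35]=1 (border 'b')
j=36 s[j]='d': k: 1→0; π[36]=0 (border '')
j=37 s[j]='a': π[37]=0 (border '')
j=38 s[j]='d': π[38]=0 (border '')
j=39 s[j]='a': π[39]=0 (border '')

[0, 0, 0, 1, 2, 0, 0, 1, 0, 0, 1, 0, 0, 0, 0, 0, 1, 0, 0, 0, 1, 0, 0, 0, 0, 1, 2, 0, 0, 1, 0, 0, 0, 1, 1, 1, 0, 0, 0, 0]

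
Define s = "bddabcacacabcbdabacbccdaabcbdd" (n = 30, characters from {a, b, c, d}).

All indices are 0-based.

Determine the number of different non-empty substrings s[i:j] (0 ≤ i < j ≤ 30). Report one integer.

rank | idx | suffix
   0 |  23 | aabcbdd
   1 |  15 | abacbccdaabcbdd
   2 |   3 | abcacacabcbdabacbccdaabcbdd
   3 |  10 | abcbdabacbccdaabcbdd
   4 |  24 | abcbdd
   5 |   8 | acabcbdabacbccdaabcbdd
   6 |   6 | acacabcbdabacbccdaabcbdd
   7 |  17 | acbccdaabcbdd
   8 |  16 | bacbccdaabcbdd
   9 |   4 | bcacacabcbdabacbccdaabcbdd
  10 |  11 | bcbdabacbccdaabcbdd
  11 |  25 | bcbdd
  12 |  19 | bccdaabcbdd
  13 |  13 | bdabacbccdaabcbdd
  14 |  27 | bdd
  15 |   0 | bddabcacacabcbdabacbccdaabcbdd
  16 |   9 | cabcbdabacbccdaabcbdd
  17 |   7 | cacabcbdabacbccdaabcbdd
  18 |   5 | cacacabcbdabacbccdaabcbdd
  19 |  18 | cbccdaabcbdd
  20 |  12 | cbdabacbccdaabcbdd
  21 |  26 | cbdd
  22 |  20 | ccdaabcbdd
  23 |  21 | cdaabcbdd
  24 |  29 | d
  25 |  22 | daabcbdd
  26 |  14 | dabacbccdaabcbdd
  27 |   2 | dabcacacabcbdabacbccdaabcbdd
  28 |  28 | dd
  29 |   1 | ddabcacacabcbdabacbccdaabcbdd

SA = [23, 15, 3, 10, 24, 8, 6, 17, 16, 4, 11, 25, 19, 13, 27, 0, 9, 7, 5, 18, 12, 26, 20, 21, 29, 22, 14, 2, 28, 1]
i: (SA[i-1],SA[i]) lcp shared
  1: (23,15) 1 'a'
  2: (15,3) 2 'ab'
  3: (3,10) 3 'abc'
  4: (10,24) 5 'abcbd'
  5: (24,8) 1 'a'
  6: (8,6) 3 'aca'
  7: (6,17) 2 'ac'
  8: (17,16) 0 ''
  9: (16,4) 1 'b'
  10: (4,11) 2 'bc'
  11: (11,25) 4 'bcbd'
  12: (25,19) 2 'bc'
  13: (19,13) 1 'b'
  14: (13,27) 2 'bd'
  15: (27,0) 3 'bdd'
  16: (0,9) 0 ''
  17: (9,7) 2 'ca'
  18: (7,5) 4 'caca'
  19: (5,18) 1 'c'
  20: (18,12) 2 'cb'
  21: (12,26) 3 'cbd'
  22: (26,20) 1 'c'
  23: (20,21) 1 'c'
  24: (21,29) 0 ''
  25: (29,22) 1 'd'
  26: (22,14) 2 'da'
  27: (14,2) 3 'dab'
  28: (2,28) 1 'd'
  29: (28,1) 2 'dd'

n(n+1)/2 = 30·31/2 = 465
Σ LCP = 0 + 1 + 2 + 3 + 5 + 1 + 3 + 2 + 0 + 1 + 2 + 4 + 2 + 1 + 2 + 3 + 0 + 2 + 4 + 1 + 2 + 3 + 1 + 1 + 0 + 1 + 2 + 3 + 1 + 2 = 55
distinct = 465 − 55 = 410

410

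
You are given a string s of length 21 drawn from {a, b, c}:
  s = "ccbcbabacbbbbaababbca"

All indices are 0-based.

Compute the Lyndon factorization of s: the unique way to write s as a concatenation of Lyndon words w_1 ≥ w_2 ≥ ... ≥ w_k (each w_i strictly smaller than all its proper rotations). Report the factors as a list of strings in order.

emit factor 1: 'c' (i=0, period=1)
emit factor 2: 'c' (i=1, period=1)
emit factor 3: 'bc' (i=2, period=2)
emit factor 4: 'b' (i=4, period=1)
emit factor 5: 'abacbbbb' (i=5, period=8)
emit factor 6: 'aababbc' (i=13, period=7)
emit factor 7: 'a' (i=20, period=1)

["c", "c", "bc", "b", "abacbbbb", "aababbc", "a"]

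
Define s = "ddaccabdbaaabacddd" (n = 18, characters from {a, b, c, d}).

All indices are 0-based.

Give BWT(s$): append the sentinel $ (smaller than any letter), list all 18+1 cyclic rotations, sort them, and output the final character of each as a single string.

dbaacdbdaacaaddbd$c

rank  rotation             last
    0  $ddaccabdbaaabacddd  d
    1  aaabacddd$ddaccabdb  b
    2  aabacddd$ddaccabdba  a
    3  abacddd$ddaccabdbaa  a
    4  abdbaaabacddd$ddacc  c
    5  accabdbaaabacddd$dd  d
    6  acddd$ddaccabdbaaab  b
    7  baaabacddd$ddaccabd  d
    8  bacddd$ddaccabdbaaa  a
    9  bdbaaabacddd$ddacca  a
   10  cabdbaaabacddd$ddac  c
   11  ccabdbaaabacddd$dda  a
   12  cddd$ddaccabdbaaaba  a
   13  d$ddaccabdbaaabacdd  d
   14  daccabdbaaabacddd$d  d
   15  dbaaabacddd$ddaccab  b
   16  dd$ddaccabdbaaabacd  d
   17  ddaccabdbaaabacddd$  $
   18  ddd$ddaccabdbaaabac  c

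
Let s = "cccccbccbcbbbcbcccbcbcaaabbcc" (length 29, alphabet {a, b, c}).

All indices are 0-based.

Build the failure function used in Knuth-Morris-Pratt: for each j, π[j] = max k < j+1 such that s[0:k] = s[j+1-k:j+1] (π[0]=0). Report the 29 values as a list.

[0, 1, 2, 3, 4, 0, 1, 2, 0, 1, 0, 0, 0, 1, 0, 1, 2, 3, 0, 1, 0, 1, 0, 0, 0, 0, 0, 1, 2]

π[0] = 0
j=1 s[j]='c': π[1]=1 (border 'c')
j=2 s[j]='c': π[2]=2 (border 'cc')
j=3 s[j]='c': π[3]=3 (border 'ccc')
j=4 s[j]='c': π[4]=4 (border 'cccc')
j=5 s[j]='b': k: 4→3→2→1→0; π[5]=0 (border '')
j=6 s[j]='c': π[6]=1 (border 'c')
j=7 s[j]='c': π[7]=2 (border 'cc')
j=8 s[j]='b': k: 2→1→0; π[8]=0 (border '')
j=9 s[j]='c': π[9]=1 (border 'c')
j=10 s[j]='b': k: 1→0; π[10]=0 (border '')
j=11 s[j]='b': π[11]=0 (border '')
j=12 s[j]='b': π[12]=0 (border '')
j=13 s[j]='c': π[13]=1 (border 'c')
j=14 s[j]='b': k: 1→0; π[14]=0 (border '')
j=15 s[j]='c': π[15]=1 (border 'c')
j=16 s[j]='c': π[16]=2 (border 'cc')
j=17 s[j]='c': π[17]=3 (border 'ccc')
j=18 s[j]='b': k: 3→2→1→0; π[18]=0 (border '')
j=19 s[j]='c': π[19]=1 (border 'c')
j=20 s[j]='b': k: 1→0; π[20]=0 (border '')
j=21 s[j]='c': π[21]=1 (border 'c')
j=22 s[j]='a': k: 1→0; π[22]=0 (border '')
j=23 s[j]='a': π[23]=0 (border '')
j=24 s[j]='a': π[24]=0 (border '')
j=25 s[j]='b': π[25]=0 (border '')
j=26 s[j]='b': π[26]=0 (border '')
j=27 s[j]='c': π[27]=1 (border 'c')
j=28 s[j]='c': π[28]=2 (border 'cc')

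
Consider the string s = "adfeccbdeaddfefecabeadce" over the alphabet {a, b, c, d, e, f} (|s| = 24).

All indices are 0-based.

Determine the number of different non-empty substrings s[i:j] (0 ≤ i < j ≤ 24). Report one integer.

rank | idx | suffix
   0 |  17 | abeadce
   1 |  20 | adce
   2 |   9 | addfefecabeadce
   3 |   0 | adfeccbdeaddfefecabeadce
   4 |   6 | bdeaddfefecabeadce
   5 |  18 | beadce
   6 |  16 | cabeadce
   7 |   5 | cbdeaddfefecabeadce
   8 |   4 | ccbdeaddfefecabeadce
   9 |  22 | ce
  10 |  21 | dce
  11 |  10 | ddfefecabeadce
  12 |   7 | deaddfefecabeadce
  13 |   1 | dfeccbdeaddfefecabeadce
  14 |  11 | dfefecabeadce
  15 |  23 | e
  16 |  19 | eadce
  17 |   8 | eaddfefecabeadce
  18 |  15 | ecabeadce
  19 |   3 | eccbdeaddfefecabeadce
  20 |  13 | efecabeadce
  21 |  14 | fecabeadce
  22 |   2 | feccbdeaddfefecabeadce
  23 |  12 | fefecabeadce

SA = [17, 20, 9, 0, 6, 18, 16, 5, 4, 22, 21, 10, 7, 1, 11, 23, 19, 8, 15, 3, 13, 14, 2, 12]
rank  pair      lcp
   1  s[17:],s[20:]  1  'a'
   2  s[20:],s[9:]  2  'ad'
   3  s[9:],s[0:]  2  'ad'
   4  s[0:],s[6:]  0  ''
   5  s[6:],s[18:]  1  'b'
   6  s[18:],s[16:]  0  ''
   7  s[16:],s[5:]  1  'c'
   8  s[5:],s[4:]  1  'c'
   9  s[4:],s[22:]  1  'c'
  10  s[22:],s[21:]  0  ''
  11  s[21:],s[10:]  1  'd'
  12  s[10:],s[7:]  1  'd'
  13  s[7:],s[1:]  1  'd'
  14  s[1:],s[11:]  3  'dfe'
  15  s[11:],s[23:]  0  ''
  16  s[23:],s[19:]  1  'e'
  17  s[19:],s[8:]  3  'ead'
  18  s[8:],s[15:]  1  'e'
  19  s[15:],s[3:]  2  'ec'
  20  s[3:],s[13:]  1  'e'
  21  s[13:],s[14:]  0  ''
  22  s[14:],s[2:]  3  'fec'
  23  s[2:],s[12:]  2  'fe'

n(n+1)/2 = 24·25/2 = 300
Σ LCP = 0 + 1 + 2 + 2 + 0 + 1 + 0 + 1 + 1 + 1 + 0 + 1 + 1 + 1 + 3 + 0 + 1 + 3 + 1 + 2 + 1 + 0 + 3 + 2 = 28
distinct = 300 − 28 = 272

272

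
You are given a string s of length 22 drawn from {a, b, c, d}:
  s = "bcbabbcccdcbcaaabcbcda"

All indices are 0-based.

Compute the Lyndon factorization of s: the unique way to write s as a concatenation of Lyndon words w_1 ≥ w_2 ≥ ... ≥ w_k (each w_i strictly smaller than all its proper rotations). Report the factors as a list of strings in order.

["bc", "b", "abbcccdcbc", "aaabcbcd", "a"]

emit factor 1: 'bc' (i=0, period=2)
emit factor 2: 'b' (i=2, period=1)
emit factor 3: 'abbcccdcbc' (i=3, period=10)
emit factor 4: 'aaabcbcd' (i=13, period=8)
emit factor 5: 'a' (i=21, period=1)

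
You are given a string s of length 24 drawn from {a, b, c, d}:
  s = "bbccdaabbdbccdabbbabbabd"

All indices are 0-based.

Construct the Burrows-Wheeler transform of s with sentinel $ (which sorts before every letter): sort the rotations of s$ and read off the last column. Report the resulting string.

rank  rotation                   last
    0  $bbccdaabbdbccdabbbabbabd  d
    1  aabbdbccdabbbabbabd$bbccd  d
    2  abbabd$bbccdaabbdbccdabbb  b
    3  abbbabbabd$bbccdaabbdbccd  d
    4  abbdbccdabbbabbabd$bbccda  a
    5  abd$bbccdaabbdbccdabbbabb  b
    6  babbabd$bbccdaabbdbccdabb  b
    7  babd$bbccdaabbdbccdabbbab  b
    8  bbabbabd$bbccdaabbdbccdab  b
    9  bbabd$bbccdaabbdbccdabbba  a
   10  bbbabbabd$bbccdaabbdbccda  a
   11  bbccdaabbdbccdabbbabbabd$  $
   12  bbdbccdabbbabbabd$bbccdaa  a
   13  bccdaabbdbccdabbbabbabd$b  b
   14  bccdabbbabbabd$bbccdaabbd  d
   15  bd$bbccdaabbdbccdabbbabba  a
   16  bdbccdabbbabbabd$bbccdaab  b
   17  ccdaabbdbccdabbbabbabd$bb  b
   18  ccdabbbabbabd$bbccdaabbdb  b
   19  cdaabbdbccdabbbabbabd$bbc  c
   20  cdabbbabbabd$bbccdaabbdbc  c
   21  d$bbccdaabbdbccdabbbabbab  b
   22  daabbdbccdabbbabbabd$bbcc  c
   23  dabbbabbabd$bbccdaabbdbcc  c
   24  dbccdabbbabbabd$bbccdaabb  b

ddbdabbbbaa$abdabbbccbccb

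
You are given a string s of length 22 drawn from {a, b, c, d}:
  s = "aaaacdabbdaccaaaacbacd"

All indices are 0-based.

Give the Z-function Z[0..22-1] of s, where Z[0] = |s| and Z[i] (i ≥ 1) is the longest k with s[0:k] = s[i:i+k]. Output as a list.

Z[0]=22
i=1: i≥r, start 0; Z[1]=3 extend→box=[1,4)
i=2: min(r-i=2, Z[1]=3)=2; Z[2]=2
i=3: min(r-i=1, Z[2]=2)=1; Z[3]=1
i=4: i≥r, start 0; Z[4]=0
i=5: i≥r, start 0; Z[5]=0
i=6: i≥r, start 0; Z[6]=1 extend→box=[6,7)
i=7: i≥r, start 0; Z[7]=0
i=8: i≥r, start 0; Z[8]=0
i=9: i≥r, start 0; Z[9]=0
i=10: i≥r, start 0; Z[10]=1 extend→box=[10,11)
i=11: i≥r, start 0; Z[11]=0
i=12: i≥r, start 0; Z[12]=0
i=13: i≥r, start 0; Z[13]=5 extend→box=[13,18)
i=14: min(r-i=4, Z[1]=3)=3; Z[14]=3
i=15: min(r-i=3, Z[2]=2)=2; Z[15]=2
i=16: min(r-i=2, Z[3]=1)=1; Z[16]=1
i=17: min(r-i=1, Z[4]=0)=0; Z[17]=0
i=18: i≥r, start 0; Z[18]=0
i=19: i≥r, start 0; Z[19]=1 extend→box=[19,20)
i=20: i≥r, start 0; Z[20]=0
i=21: i≥r, start 0; Z[21]=0

[22, 3, 2, 1, 0, 0, 1, 0, 0, 0, 1, 0, 0, 5, 3, 2, 1, 0, 0, 1, 0, 0]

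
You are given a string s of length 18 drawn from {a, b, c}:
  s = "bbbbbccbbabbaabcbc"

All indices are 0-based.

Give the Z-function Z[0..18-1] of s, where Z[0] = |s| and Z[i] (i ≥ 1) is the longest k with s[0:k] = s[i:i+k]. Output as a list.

Z[0]=18
i=1: fresh scan; Z[1]=4 grow→box=[1,5)
i=2: min(r-i=3, Z[1]=4)=3; Z[2]=3
i=3: min(r-i=2, Z[2]=3)=2; Z[3]=2
i=4: min(r-i=1, Z[3]=2)=1; Z[4]=1
i=5: fresh scan; Z[5]=0
i=6: fresh scan; Z[6]=0
i=7: fresh scan; Z[7]=2 grow→box=[7,9)
i=8: min(r-i=1, Z[1]=4)=1; Z[8]=1
i=9: fresh scan; Z[9]=0
i=10: fresh scan; Z[10]=2 grow→box=[10,12)
i=11: min(r-i=1, Z[1]=4)=1; Z[11]=1
i=12: fresh scan; Z[12]=0
i=13: fresh scan; Z[13]=0
i=14: fresh scan; Z[14]=1 grow→box=[14,15)
i=15: fresh scan; Z[15]=0
i=16: fresh scan; Z[16]=1 grow→box=[16,17)
i=17: fresh scan; Z[17]=0

[18, 4, 3, 2, 1, 0, 0, 2, 1, 0, 2, 1, 0, 0, 1, 0, 1, 0]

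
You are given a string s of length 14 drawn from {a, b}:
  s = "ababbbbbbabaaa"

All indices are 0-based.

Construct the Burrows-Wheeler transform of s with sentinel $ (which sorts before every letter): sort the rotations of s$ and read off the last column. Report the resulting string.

aaabb$bababbbba

rank  rotation         last
    0  $ababbbbbbabaaa  a
    1  a$ababbbbbbabaa  a
    2  aa$ababbbbbbaba  a
    3  aaa$ababbbbbbab  b
    4  abaaa$ababbbbbb  b
    5  ababbbbbbabaaa$  $
    6  abbbbbbabaaa$ab  b
    7  baaa$ababbbbbba  a
    8  babaaa$ababbbbb  b
    9  babbbbbbabaaa$a  a
   10  bbabaaa$ababbbb  b
   11  bbbabaaa$ababbb  b
   12  bbbbabaaa$ababb  b
   13  bbbbbabaaa$abab  b
   14  bbbbbbabaaa$aba  a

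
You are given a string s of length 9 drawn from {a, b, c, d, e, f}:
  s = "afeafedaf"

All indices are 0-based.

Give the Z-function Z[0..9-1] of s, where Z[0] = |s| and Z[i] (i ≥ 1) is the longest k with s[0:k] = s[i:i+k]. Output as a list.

[9, 0, 0, 3, 0, 0, 0, 2, 0]

Z[0]=9
i=1: i≥r, start 0; Z[1]=0
i=2: i≥r, start 0; Z[2]=0
i=3: i≥r, start 0; Z[3]=3 extend→box=[3,6)
i=4: min(r-i=2, Z[1]=0)=0; Z[4]=0
i=5: min(r-i=1, Z[2]=0)=0; Z[5]=0
i=6: i≥r, start 0; Z[6]=0
i=7: i≥r, start 0; Z[7]=2 extend→box=[7,9)
i=8: min(r-i=1, Z[1]=0)=0; Z[8]=0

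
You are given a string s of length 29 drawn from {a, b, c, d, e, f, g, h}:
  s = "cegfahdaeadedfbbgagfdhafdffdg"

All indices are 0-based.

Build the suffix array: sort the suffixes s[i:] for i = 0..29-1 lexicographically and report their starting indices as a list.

rank→(start, suffix):
  0 → (9, 'adedfbbgagfdhafdffdg')
  1 → (7, 'aeadedfbbgagfdhafdffdg')
  2 → (22, 'afdffdg')
  3 → (17, 'agfdhafdffdg')
  4 → (4, 'ahdaeadedfbbgagfdhafdffdg')
  5 → (14, 'bbgagfdhafdffdg')
  6 → (15, 'bgagfdhafdffdg')
  7 → (0, 'cegfahdaeadedfbbgagfdhafdffdg')
  8 → (6, 'daeadedfbbgagfdhafdffdg')
  9 → (10, 'dedfbbgagfdhafdffdg')
  10 → (12, 'dfbbgagfdhafdffdg')
  11 → (24, 'dffdg')
  12 → (27, 'dg')
  13 → (20, 'dhafdffdg')
  14 → (8, 'eadedfbbgagfdhafdffdg')
  15 → (11, 'edfbbgagfdhafdffdg')
  16 → (1, 'egfahdaeadedfbbgagfdhafdffdg')
  17 → (3, 'fahdaeadedfbbgagfdhafdffdg')
  18 → (13, 'fbbgagfdhafdffdg')
  19 → (23, 'fdffdg')
  20 → (26, 'fdg')
  21 → (19, 'fdhafdffdg')
  22 → (25, 'ffdg')
  23 → (28, 'g')
  24 → (16, 'gagfdhafdffdg')
  25 → (2, 'gfahdaeadedfbbgagfdhafdffdg')
  26 → (18, 'gfdhafdffdg')
  27 → (21, 'hafdffdg')
  28 → (5, 'hdaeadedfbbgagfdhafdffdg')

[9, 7, 22, 17, 4, 14, 15, 0, 6, 10, 12, 24, 27, 20, 8, 11, 1, 3, 13, 23, 26, 19, 25, 28, 16, 2, 18, 21, 5]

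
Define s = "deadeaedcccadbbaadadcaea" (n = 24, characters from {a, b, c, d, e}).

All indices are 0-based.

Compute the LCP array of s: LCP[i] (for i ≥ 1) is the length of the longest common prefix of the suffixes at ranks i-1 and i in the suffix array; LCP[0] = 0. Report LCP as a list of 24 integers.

[0, 1, 1, 2, 2, 2, 1, 2, 0, 1, 0, 2, 1, 2, 0, 1, 1, 2, 1, 3, 0, 2, 2, 1]

sorted suffixes:
  #0 SA[0]=23  'a'
  #1 SA[1]=15  'aadadcaea'
  #2 SA[2]=16  'adadcaea'
  #3 SA[3]=11  'adbbaadadcaea'
  #4 SA[4]=18  'adcaea'
  #5 SA[5]=2  'adeaedcccadbbaadadcaea'
  #6 SA[6]=21  'aea'
  #7 SA[7]=5  'aedcccadbbaadadcaea'
  #8 SA[8]=14  'baadadcaea'
  #9 SA[9]=13  'bbaadadcaea'
  #10 SA[10]=10  'cadbbaadadcaea'
  #11 SA[11]=20  'caea'
  #12 SA[12]=9  'ccadbbaadadcaea'
  #13 SA[13]=8  'cccadbbaadadcaea'
  #14 SA[14]=17  'dadcaea'
  #15 SA[15]=12  'dbbaadadcaea'
  #16 SA[16]=19  'dcaea'
  #17 SA[17]=7  'dcccadbbaadadcaea'
  #18 SA[18]=0  'deadeaedcccadbbaadadcaea'
  #19 SA[19]=3  'deaedcccadbbaadadcaea'
  #20 SA[20]=22  'ea'
  #21 SA[21]=1  'eadeaedcccadbbaadadcaea'
  #22 SA[22]=4  'eaedcccadbbaadadcaea'
  #23 SA[23]=6  'edcccadbbaadadcaea'

SA = [23, 15, 16, 11, 18, 2, 21, 5, 14, 13, 10, 20, 9, 8, 17, 12, 19, 7, 0, 3, 22, 1, 4, 6]
i: (SA[i-1],SA[i]) lcp shared
  1: (23,15) 1 'a'
  2: (15,16) 1 'a'
  3: (16,11) 2 'ad'
  4: (11,18) 2 'ad'
  5: (18,2) 2 'ad'
  6: (2,21) 1 'a'
  7: (21,5) 2 'ae'
  8: (5,14) 0 ''
  9: (14,13) 1 'b'
  10: (13,10) 0 ''
  11: (10,20) 2 'ca'
  12: (20,9) 1 'c'
  13: (9,8) 2 'cc'
  14: (8,17) 0 ''
  15: (17,12) 1 'd'
  16: (12,19) 1 'd'
  17: (19,7) 2 'dc'
  18: (7,0) 1 'd'
  19: (0,3) 3 'dea'
  20: (3,22) 0 ''
  21: (22,1) 2 'ea'
  22: (1,4) 2 'ea'
  23: (4,6) 1 'e'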